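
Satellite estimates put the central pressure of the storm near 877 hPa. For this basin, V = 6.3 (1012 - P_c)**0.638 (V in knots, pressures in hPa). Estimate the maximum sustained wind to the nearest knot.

ΔP = 1012 − 877 = 135 hPa.
135^0.638 ≈ 22.864.
V ≈ 6.3 × 22.864 ≈ 144.0 kt.

144 kt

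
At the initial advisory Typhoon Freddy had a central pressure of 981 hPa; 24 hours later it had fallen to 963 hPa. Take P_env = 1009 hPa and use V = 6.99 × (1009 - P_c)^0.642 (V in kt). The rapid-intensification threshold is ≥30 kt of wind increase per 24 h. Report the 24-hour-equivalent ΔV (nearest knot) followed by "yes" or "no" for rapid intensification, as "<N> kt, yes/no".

22 kt, no

V₁: ΔP = 28, V ≈ 6.99 × 28^0.642 ≈ 59.37 kt.
V₂: ΔP = 46, V ≈ 6.99 × 46^0.642 ≈ 81.65 kt.
ΔV over 24 h = 22.28 kt → 24 h equivalent = 22.28 × 24/24 ≈ 22.28 kt.
22 kt < 30 kt ⇒ not rapid intensification.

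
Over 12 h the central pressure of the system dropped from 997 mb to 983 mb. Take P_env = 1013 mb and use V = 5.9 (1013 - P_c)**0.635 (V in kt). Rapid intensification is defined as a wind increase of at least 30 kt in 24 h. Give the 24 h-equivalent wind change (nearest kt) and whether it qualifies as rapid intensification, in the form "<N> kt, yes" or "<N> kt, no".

V₁: ΔP = 16, V ≈ 5.9 × 16^0.635 ≈ 34.31 kt.
V₂: ΔP = 30, V ≈ 5.9 × 30^0.635 ≈ 51.15 kt.
ΔV over 12 h = 16.84 kt → 24 h equivalent = 16.84 × 24/12 ≈ 33.68 kt.
34 kt ≥ 30 kt ⇒ rapid intensification.

34 kt, yes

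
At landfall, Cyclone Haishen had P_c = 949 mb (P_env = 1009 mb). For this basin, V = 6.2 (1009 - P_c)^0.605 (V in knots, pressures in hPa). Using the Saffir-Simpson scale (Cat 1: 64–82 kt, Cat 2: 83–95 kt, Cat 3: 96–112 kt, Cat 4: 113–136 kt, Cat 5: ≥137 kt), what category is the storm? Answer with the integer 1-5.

ΔP = 1009 − 949 = 60 mb.
V ≈ 6.2 × 60^0.605 = 6.2 × 11.91 ≈ 74 kt.
74 kt falls in the Category 1 band.

1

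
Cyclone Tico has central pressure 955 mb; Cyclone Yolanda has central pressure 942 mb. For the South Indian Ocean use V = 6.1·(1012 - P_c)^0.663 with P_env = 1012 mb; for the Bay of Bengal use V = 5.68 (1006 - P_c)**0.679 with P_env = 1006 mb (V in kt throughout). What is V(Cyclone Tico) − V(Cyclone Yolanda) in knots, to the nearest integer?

Cyclone Tico: ΔP = 57; V ≈ 6.1 × 57^0.663 ≈ 89.02 kt.
Cyclone Yolanda: ΔP = 64; V ≈ 5.68 × 64^0.679 ≈ 95.66 kt.
Difference ≈ 89.02 − 95.66 = -6.64 → -7 kt.

-7 kt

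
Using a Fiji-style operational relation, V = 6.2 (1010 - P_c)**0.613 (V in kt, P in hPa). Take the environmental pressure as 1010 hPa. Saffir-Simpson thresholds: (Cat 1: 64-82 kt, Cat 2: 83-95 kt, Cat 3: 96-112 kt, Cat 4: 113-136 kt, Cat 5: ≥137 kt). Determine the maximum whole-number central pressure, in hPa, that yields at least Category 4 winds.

Category 4 begins at V = 113 kt.
Required ΔP = (113/6.2)^(1/0.613) = 18.226^1.631 ≈ 113.92 hPa.
P_c ≤ 1010 − 113.92 = 896.08, so the highest integer P_c is 896 hPa.

896 hPa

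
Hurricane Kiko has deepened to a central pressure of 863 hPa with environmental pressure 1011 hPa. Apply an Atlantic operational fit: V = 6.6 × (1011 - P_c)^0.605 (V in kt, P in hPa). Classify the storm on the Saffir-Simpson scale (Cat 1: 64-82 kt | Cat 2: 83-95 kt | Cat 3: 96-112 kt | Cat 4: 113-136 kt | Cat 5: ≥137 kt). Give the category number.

4

ΔP = 1011 − 863 = 148 hPa.
V ≈ 6.6 × 148^0.605 = 6.6 × 20.56 ≈ 136 kt.
136 kt falls in the Category 4 band.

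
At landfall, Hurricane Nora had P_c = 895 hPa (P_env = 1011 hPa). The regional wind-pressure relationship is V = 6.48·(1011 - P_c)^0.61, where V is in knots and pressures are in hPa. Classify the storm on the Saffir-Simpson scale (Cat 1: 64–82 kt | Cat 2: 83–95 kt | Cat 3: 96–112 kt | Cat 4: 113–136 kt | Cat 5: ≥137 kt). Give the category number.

4

ΔP = 1011 − 895 = 116 hPa.
V ≈ 6.48 × 116^0.61 = 6.48 × 18.17 ≈ 118 kt.
118 kt falls in the Category 4 band.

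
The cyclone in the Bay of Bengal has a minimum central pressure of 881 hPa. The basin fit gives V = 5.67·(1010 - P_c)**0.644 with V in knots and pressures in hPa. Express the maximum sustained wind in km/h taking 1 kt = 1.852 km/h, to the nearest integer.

240 km/h

ΔP = 1010 − 881 = 129 hPa.
V ≈ 5.67 × 129^0.644 = 5.67 × 22.868 ≈ 129.659 kt.
129.659 × 1.852 ≈ 240.13 km/h → 240 km/h.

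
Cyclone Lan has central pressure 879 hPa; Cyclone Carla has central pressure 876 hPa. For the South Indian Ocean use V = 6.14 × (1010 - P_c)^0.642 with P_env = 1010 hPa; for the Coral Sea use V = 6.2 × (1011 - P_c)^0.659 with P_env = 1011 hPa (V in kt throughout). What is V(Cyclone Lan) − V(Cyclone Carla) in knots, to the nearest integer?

-17 kt

Cyclone Lan: ΔP = 131; V ≈ 6.14 × 131^0.642 ≈ 140.43 kt.
Cyclone Carla: ΔP = 135; V ≈ 6.2 × 135^0.659 ≈ 157.14 kt.
Difference ≈ 140.43 − 157.14 = -16.71 → -17 kt.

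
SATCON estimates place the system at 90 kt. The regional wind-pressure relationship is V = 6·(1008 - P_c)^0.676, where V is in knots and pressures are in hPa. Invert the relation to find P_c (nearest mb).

953 mb

ΔP = (V / 6)^(1/0.676) = (90/6)^1.479.
90/6 = 15.000; 15.000^1.479 ≈ 54.93 mb.
P_c = 1008 − 54.93 = 953.07 ≈ 953 mb.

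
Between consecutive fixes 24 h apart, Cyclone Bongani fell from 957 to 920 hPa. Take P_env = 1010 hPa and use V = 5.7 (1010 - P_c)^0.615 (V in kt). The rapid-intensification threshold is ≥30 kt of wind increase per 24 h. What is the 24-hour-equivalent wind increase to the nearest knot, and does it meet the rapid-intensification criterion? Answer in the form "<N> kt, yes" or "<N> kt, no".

V₁: ΔP = 53, V ≈ 5.7 × 53^0.615 ≈ 65.51 kt.
V₂: ΔP = 90, V ≈ 5.7 × 90^0.615 ≈ 90.73 kt.
ΔV over 24 h = 25.22 kt → 24 h equivalent = 25.22 × 24/24 ≈ 25.22 kt.
25 kt < 30 kt ⇒ not rapid intensification.

25 kt, no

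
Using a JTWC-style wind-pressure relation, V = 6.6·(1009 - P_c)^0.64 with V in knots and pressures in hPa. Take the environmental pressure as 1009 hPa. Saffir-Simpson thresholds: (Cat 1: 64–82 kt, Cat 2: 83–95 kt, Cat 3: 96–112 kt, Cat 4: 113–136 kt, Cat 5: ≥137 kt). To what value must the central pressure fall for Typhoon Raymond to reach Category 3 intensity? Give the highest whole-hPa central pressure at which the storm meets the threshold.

Category 3 begins at V = 96 kt.
Required ΔP = (96/6.6)^(1/0.64) = 14.545^1.562 ≈ 65.58 hPa.
P_c ≤ 1009 − 65.58 = 943.42, so the highest integer P_c is 943 hPa.

943 hPa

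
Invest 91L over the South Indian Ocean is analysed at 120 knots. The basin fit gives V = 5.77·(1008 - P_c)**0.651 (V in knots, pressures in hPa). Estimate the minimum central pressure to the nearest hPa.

ΔP = (V / 5.77)^(1/0.651) = (120/5.77)^1.536.
120/5.77 = 20.797; 20.797^1.536 ≈ 105.82 hPa.
P_c = 1008 − 105.82 = 902.18 ≈ 902 hPa.

902 hPa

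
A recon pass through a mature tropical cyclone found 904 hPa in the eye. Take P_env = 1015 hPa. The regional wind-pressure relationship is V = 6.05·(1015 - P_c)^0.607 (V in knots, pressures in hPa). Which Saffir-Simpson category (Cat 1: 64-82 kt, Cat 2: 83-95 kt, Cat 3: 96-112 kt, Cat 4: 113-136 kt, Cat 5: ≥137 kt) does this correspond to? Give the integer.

3

ΔP = 1015 − 904 = 111 hPa.
V ≈ 6.05 × 111^0.607 = 6.05 × 17.44 ≈ 106 kt.
106 kt falls in the Category 3 band.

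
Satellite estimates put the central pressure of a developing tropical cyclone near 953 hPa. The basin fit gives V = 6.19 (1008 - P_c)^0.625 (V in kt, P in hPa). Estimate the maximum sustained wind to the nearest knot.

ΔP = 1008 − 953 = 55 hPa.
55^0.625 ≈ 12.238.
V ≈ 6.19 × 12.238 ≈ 75.8 kt.

76 kt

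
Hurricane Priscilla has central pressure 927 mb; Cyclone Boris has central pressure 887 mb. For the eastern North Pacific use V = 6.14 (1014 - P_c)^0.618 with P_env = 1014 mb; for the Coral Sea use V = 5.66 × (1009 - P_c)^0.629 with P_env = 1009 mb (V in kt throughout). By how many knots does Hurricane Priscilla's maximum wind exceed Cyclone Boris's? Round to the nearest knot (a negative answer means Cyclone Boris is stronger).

Hurricane Priscilla: ΔP = 87; V ≈ 6.14 × 87^0.618 ≈ 97.00 kt.
Cyclone Boris: ΔP = 122; V ≈ 5.66 × 122^0.629 ≈ 116.18 kt.
Difference ≈ 97.00 − 116.18 = -19.18 → -19 kt.

-19 kt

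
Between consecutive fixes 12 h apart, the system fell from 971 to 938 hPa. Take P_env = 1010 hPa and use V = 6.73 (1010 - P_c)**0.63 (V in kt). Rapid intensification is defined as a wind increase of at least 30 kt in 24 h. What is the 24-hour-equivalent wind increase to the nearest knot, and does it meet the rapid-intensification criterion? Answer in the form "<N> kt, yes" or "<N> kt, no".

64 kt, yes

V₁: ΔP = 39, V ≈ 6.73 × 39^0.63 ≈ 67.67 kt.
V₂: ΔP = 72, V ≈ 6.73 × 72^0.63 ≈ 99.57 kt.
ΔV over 12 h = 31.90 kt → 24 h equivalent = 31.90 × 24/12 ≈ 63.80 kt.
64 kt ≥ 30 kt ⇒ rapid intensification.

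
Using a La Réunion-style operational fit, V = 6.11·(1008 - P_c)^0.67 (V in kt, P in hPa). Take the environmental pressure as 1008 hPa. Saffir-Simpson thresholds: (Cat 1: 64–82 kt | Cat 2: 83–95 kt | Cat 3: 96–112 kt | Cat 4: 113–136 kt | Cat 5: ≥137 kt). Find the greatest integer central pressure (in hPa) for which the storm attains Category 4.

Category 4 begins at V = 113 kt.
Required ΔP = (113/6.11)^(1/0.67) = 18.494^1.493 ≈ 77.82 hPa.
P_c ≤ 1008 − 77.82 = 930.18, so the highest integer P_c is 930 hPa.

930 hPa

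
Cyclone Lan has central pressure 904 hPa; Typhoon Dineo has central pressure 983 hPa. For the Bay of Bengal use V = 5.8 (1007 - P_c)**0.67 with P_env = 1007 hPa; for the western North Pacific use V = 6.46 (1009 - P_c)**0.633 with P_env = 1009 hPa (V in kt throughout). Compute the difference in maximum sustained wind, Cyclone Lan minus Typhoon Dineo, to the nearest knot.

Cyclone Lan: ΔP = 103; V ≈ 5.8 × 103^0.67 ≈ 129.43 kt.
Typhoon Dineo: ΔP = 26; V ≈ 6.46 × 26^0.633 ≈ 50.81 kt.
Difference ≈ 129.43 − 50.81 = 78.62 → 79 kt.

79 kt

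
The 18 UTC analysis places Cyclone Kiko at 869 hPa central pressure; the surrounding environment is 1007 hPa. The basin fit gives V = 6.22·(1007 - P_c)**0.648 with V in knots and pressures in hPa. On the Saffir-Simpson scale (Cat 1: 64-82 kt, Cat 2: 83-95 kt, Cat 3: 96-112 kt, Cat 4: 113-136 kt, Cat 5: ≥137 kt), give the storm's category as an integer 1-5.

ΔP = 1007 − 869 = 138 hPa.
V ≈ 6.22 × 138^0.648 = 6.22 × 24.36 ≈ 152 kt.
152 kt falls in the Category 5 band.

5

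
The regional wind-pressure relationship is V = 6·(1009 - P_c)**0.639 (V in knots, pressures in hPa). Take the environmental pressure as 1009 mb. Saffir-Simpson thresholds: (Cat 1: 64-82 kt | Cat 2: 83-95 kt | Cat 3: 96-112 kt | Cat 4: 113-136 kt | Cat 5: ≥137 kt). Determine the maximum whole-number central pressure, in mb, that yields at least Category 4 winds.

Category 4 begins at V = 113 kt.
Required ΔP = (113/6)^(1/0.639) = 18.833^1.565 ≈ 98.90 mb.
P_c ≤ 1009 − 98.90 = 910.10, so the highest integer P_c is 910 mb.

910 mb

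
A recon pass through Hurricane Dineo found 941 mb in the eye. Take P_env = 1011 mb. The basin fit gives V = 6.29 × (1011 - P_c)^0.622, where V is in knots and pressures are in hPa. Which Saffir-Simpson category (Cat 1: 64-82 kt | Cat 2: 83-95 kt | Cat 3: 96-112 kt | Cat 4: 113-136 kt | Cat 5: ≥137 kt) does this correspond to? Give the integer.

2

ΔP = 1011 − 941 = 70 mb.
V ≈ 6.29 × 70^0.622 = 6.29 × 14.05 ≈ 88 kt.
88 kt falls in the Category 2 band.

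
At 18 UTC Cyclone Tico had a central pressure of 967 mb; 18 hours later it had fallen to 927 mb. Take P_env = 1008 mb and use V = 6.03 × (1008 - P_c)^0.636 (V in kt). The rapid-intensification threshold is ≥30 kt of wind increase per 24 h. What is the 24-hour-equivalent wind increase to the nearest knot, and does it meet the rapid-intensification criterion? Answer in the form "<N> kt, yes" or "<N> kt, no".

46 kt, yes

V₁: ΔP = 41, V ≈ 6.03 × 41^0.636 ≈ 63.98 kt.
V₂: ΔP = 81, V ≈ 6.03 × 81^0.636 ≈ 98.65 kt.
ΔV over 18 h = 34.67 kt → 24 h equivalent = 34.67 × 24/18 ≈ 46.23 kt.
46 kt ≥ 30 kt ⇒ rapid intensification.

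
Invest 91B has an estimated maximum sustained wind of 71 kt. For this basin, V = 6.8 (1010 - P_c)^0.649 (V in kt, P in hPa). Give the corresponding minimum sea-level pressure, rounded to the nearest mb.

973 mb

ΔP = (V / 6.8)^(1/0.649) = (71/6.8)^1.541.
71/6.8 = 10.441; 10.441^1.541 ≈ 37.13 mb.
P_c = 1010 − 37.13 = 972.87 ≈ 973 mb.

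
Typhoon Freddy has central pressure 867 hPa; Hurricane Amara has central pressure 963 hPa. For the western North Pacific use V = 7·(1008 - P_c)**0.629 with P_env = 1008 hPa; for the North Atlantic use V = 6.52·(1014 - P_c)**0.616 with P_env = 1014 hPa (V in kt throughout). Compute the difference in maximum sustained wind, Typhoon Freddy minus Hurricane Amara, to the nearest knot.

84 kt

Typhoon Freddy: ΔP = 141; V ≈ 7 × 141^0.629 ≈ 157.38 kt.
Hurricane Amara: ΔP = 51; V ≈ 6.52 × 51^0.616 ≈ 73.47 kt.
Difference ≈ 157.38 − 73.47 = 83.91 → 84 kt.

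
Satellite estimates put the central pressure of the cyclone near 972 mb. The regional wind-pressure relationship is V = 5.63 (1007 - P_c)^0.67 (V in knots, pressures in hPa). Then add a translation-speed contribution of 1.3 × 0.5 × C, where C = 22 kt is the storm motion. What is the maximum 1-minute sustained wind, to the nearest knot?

ΔP = 1007 − 972 = 35 mb.
35^0.67 ≈ 10.827.
V ≈ 5.63 × 10.827 ≈ 61.0 kt.
Translation term: 1.3 × 0.5 × 22 = 14.3 kt.
Corrected V ≈ 75.3 kt → 75 kt.

75 kt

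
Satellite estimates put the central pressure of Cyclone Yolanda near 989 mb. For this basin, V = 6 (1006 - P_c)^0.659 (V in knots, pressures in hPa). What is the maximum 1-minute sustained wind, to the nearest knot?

39 kt

ΔP = 1006 − 989 = 17 mb.
17^0.659 ≈ 6.469.
V ≈ 6 × 6.469 ≈ 38.8 kt.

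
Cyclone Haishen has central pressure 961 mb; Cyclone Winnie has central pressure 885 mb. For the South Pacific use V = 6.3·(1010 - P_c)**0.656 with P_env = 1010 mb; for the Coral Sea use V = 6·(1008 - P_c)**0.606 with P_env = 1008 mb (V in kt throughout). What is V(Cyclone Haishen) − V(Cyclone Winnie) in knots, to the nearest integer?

Cyclone Haishen: ΔP = 49; V ≈ 6.3 × 49^0.656 ≈ 80.93 kt.
Cyclone Winnie: ΔP = 123; V ≈ 6 × 123^0.606 ≈ 110.82 kt.
Difference ≈ 80.93 − 110.82 = -29.89 → -30 kt.

-30 kt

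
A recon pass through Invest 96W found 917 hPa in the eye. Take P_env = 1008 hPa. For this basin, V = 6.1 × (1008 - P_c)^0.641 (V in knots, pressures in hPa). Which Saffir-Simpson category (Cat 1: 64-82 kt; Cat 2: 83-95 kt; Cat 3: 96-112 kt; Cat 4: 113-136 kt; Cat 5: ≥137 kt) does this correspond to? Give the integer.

3

ΔP = 1008 − 917 = 91 hPa.
V ≈ 6.1 × 91^0.641 = 6.1 × 18.02 ≈ 110 kt.
110 kt falls in the Category 3 band.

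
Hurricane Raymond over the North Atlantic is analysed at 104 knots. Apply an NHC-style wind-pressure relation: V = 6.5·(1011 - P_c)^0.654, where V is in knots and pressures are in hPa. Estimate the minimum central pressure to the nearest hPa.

942 hPa

ΔP = (V / 6.5)^(1/0.654) = (104/6.5)^1.529.
104/6.5 = 16.000; 16.000^1.529 ≈ 69.37 hPa.
P_c = 1011 − 69.37 = 941.63 ≈ 942 hPa.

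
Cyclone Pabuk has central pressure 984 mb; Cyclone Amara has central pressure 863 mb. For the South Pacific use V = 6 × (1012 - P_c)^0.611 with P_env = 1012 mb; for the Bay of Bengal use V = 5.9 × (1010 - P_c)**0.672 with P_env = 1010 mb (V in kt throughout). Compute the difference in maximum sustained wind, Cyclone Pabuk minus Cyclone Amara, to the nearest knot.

-123 kt

Cyclone Pabuk: ΔP = 28; V ≈ 6 × 28^0.611 ≈ 45.96 kt.
Cyclone Amara: ΔP = 147; V ≈ 5.9 × 147^0.672 ≈ 168.77 kt.
Difference ≈ 45.96 − 168.77 = -122.81 → -123 kt.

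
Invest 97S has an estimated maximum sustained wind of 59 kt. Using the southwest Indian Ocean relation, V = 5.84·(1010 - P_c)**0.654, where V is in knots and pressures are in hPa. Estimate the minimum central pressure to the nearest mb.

976 mb

ΔP = (V / 5.84)^(1/0.654) = (59/5.84)^1.529.
59/5.84 = 10.103; 10.103^1.529 ≈ 34.34 mb.
P_c = 1010 − 34.34 = 975.66 ≈ 976 mb.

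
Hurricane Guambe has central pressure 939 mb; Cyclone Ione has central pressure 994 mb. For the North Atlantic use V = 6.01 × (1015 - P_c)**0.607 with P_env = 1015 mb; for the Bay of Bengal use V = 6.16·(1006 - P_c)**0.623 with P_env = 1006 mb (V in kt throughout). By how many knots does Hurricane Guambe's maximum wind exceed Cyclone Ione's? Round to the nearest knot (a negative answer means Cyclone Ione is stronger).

54 kt

Hurricane Guambe: ΔP = 76; V ≈ 6.01 × 76^0.607 ≈ 83.28 kt.
Cyclone Ione: ΔP = 12; V ≈ 6.16 × 12^0.623 ≈ 28.97 kt.
Difference ≈ 83.28 − 28.97 = 54.31 → 54 kt.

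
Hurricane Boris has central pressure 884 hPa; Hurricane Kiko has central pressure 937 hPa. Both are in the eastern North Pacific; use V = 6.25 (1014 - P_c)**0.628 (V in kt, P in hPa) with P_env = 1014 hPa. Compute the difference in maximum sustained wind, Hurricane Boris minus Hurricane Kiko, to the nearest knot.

Hurricane Boris: ΔP = 130; V ≈ 6.25 × 130^0.628 ≈ 132.87 kt.
Hurricane Kiko: ΔP = 77; V ≈ 6.25 × 77^0.628 ≈ 95.63 kt.
Difference ≈ 132.87 − 95.63 = 37.24 → 37 kt.

37 kt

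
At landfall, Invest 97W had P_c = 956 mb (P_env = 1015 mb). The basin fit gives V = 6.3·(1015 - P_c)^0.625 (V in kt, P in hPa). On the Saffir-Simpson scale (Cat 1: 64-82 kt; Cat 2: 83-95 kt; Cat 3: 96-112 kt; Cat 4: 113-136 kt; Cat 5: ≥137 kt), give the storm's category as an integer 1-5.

ΔP = 1015 − 956 = 59 mb.
V ≈ 6.3 × 59^0.625 = 6.3 × 12.79 ≈ 81 kt.
81 kt falls in the Category 1 band.

1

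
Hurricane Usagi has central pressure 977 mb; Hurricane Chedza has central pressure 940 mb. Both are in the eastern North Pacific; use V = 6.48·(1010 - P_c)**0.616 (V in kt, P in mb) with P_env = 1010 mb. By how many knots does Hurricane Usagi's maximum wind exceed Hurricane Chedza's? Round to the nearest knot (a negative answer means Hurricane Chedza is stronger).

-33 kt

Hurricane Usagi: ΔP = 33; V ≈ 6.48 × 33^0.616 ≈ 55.84 kt.
Hurricane Chedza: ΔP = 70; V ≈ 6.48 × 70^0.616 ≈ 88.75 kt.
Difference ≈ 55.84 − 88.75 = -32.91 → -33 kt.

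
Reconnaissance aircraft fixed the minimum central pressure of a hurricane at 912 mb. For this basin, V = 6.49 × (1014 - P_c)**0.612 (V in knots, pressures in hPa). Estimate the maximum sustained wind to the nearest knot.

110 kt

ΔP = 1014 − 912 = 102 mb.
102^0.612 ≈ 16.954.
V ≈ 6.49 × 16.954 ≈ 110.0 kt.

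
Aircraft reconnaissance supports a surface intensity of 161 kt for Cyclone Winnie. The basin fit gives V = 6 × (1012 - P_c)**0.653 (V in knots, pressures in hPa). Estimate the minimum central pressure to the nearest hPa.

858 hPa

ΔP = (V / 6)^(1/0.653) = (161/6)^1.531.
161/6 = 26.833; 26.833^1.531 ≈ 154.12 hPa.
P_c = 1012 − 154.12 = 857.88 ≈ 858 hPa.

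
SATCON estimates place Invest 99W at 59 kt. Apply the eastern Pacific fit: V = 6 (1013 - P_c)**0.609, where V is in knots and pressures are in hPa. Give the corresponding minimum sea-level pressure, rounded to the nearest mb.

ΔP = (V / 6)^(1/0.609) = (59/6)^1.642.
59/6 = 9.833; 9.833^1.642 ≈ 42.66 mb.
P_c = 1013 − 42.66 = 970.34 ≈ 970 mb.

970 mb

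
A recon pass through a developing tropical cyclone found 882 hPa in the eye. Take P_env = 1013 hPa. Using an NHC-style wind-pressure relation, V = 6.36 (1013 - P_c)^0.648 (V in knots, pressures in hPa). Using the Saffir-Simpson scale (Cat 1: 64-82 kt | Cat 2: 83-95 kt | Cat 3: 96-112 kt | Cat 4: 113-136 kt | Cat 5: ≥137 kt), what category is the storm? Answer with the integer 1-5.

ΔP = 1013 − 882 = 131 hPa.
V ≈ 6.36 × 131^0.648 = 6.36 × 23.55 ≈ 150 kt.
150 kt falls in the Category 5 band.

5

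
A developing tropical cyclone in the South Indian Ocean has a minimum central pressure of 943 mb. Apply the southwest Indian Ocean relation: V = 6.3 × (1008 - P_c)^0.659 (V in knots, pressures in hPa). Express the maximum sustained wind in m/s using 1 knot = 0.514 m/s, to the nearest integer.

ΔP = 1008 − 943 = 65 mb.
V ≈ 6.3 × 65^0.659 = 6.3 × 15.657 ≈ 98.639 kt.
98.639 × 0.514 ≈ 50.70 m/s → 51 m/s.

51 m/s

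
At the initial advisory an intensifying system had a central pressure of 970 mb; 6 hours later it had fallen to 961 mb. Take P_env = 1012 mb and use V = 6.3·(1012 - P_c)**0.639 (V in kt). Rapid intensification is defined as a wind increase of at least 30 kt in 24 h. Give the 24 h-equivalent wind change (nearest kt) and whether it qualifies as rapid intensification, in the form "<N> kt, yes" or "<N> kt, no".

36 kt, yes

V₁: ΔP = 42, V ≈ 6.3 × 42^0.639 ≈ 68.64 kt.
V₂: ΔP = 51, V ≈ 6.3 × 51^0.639 ≈ 77.71 kt.
ΔV over 6 h = 9.07 kt → 24 h equivalent = 9.07 × 24/6 ≈ 36.28 kt.
36 kt ≥ 30 kt ⇒ rapid intensification.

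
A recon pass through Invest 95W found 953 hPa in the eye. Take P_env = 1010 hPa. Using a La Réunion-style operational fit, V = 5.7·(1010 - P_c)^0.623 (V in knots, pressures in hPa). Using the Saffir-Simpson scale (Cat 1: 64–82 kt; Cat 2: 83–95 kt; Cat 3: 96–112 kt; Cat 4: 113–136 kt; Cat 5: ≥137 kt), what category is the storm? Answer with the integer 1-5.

1

ΔP = 1010 − 953 = 57 hPa.
V ≈ 5.7 × 57^0.623 = 5.7 × 12.41 ≈ 71 kt.
71 kt falls in the Category 1 band.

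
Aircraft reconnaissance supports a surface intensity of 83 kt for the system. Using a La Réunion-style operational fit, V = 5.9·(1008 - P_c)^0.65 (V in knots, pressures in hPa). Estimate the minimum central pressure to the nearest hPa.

950 hPa

ΔP = (V / 5.9)^(1/0.65) = (83/5.9)^1.538.
83/5.9 = 14.068; 14.068^1.538 ≈ 58.41 hPa.
P_c = 1008 − 58.41 = 949.59 ≈ 950 hPa.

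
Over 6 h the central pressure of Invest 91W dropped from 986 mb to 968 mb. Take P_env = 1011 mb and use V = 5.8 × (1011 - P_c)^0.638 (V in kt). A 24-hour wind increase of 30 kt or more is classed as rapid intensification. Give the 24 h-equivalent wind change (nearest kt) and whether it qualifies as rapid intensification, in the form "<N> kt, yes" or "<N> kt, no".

V₁: ΔP = 25, V ≈ 5.8 × 25^0.638 ≈ 45.22 kt.
V₂: ΔP = 43, V ≈ 5.8 × 43^0.638 ≈ 63.91 kt.
ΔV over 6 h = 18.69 kt → 24 h equivalent = 18.69 × 24/6 ≈ 74.76 kt.
75 kt ≥ 30 kt ⇒ rapid intensification.

75 kt, yes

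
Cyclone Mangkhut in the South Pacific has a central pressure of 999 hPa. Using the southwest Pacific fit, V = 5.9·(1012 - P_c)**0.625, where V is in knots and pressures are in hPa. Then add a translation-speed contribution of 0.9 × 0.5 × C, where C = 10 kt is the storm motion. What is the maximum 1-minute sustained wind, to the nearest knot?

ΔP = 1012 − 999 = 13 hPa.
13^0.625 ≈ 4.968.
V ≈ 5.9 × 4.968 ≈ 29.3 kt.
Translation term: 0.9 × 0.5 × 10 = 4.5 kt.
Corrected V ≈ 33.8 kt → 34 kt.

34 kt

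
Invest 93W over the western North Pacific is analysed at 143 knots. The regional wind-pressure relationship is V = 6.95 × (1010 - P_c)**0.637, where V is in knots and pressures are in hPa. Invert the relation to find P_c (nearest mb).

895 mb

ΔP = (V / 6.95)^(1/0.637) = (143/6.95)^1.570.
143/6.95 = 20.576; 20.576^1.570 ≈ 115.29 mb.
P_c = 1010 − 115.29 = 894.71 ≈ 895 mb.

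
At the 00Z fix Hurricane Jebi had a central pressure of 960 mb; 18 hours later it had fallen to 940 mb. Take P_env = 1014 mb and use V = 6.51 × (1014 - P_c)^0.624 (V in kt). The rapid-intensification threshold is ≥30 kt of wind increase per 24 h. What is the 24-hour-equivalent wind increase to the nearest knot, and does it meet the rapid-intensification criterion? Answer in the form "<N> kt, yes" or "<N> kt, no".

V₁: ΔP = 54, V ≈ 6.51 × 54^0.624 ≈ 78.45 kt.
V₂: ΔP = 74, V ≈ 6.51 × 74^0.624 ≈ 95.50 kt.
ΔV over 18 h = 17.05 kt → 24 h equivalent = 17.05 × 24/18 ≈ 22.73 kt.
23 kt < 30 kt ⇒ not rapid intensification.

23 kt, no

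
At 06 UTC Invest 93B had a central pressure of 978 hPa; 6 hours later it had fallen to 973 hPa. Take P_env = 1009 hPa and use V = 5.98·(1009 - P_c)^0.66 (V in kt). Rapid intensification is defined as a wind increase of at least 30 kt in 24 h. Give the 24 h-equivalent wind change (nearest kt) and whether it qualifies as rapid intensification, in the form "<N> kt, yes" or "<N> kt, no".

24 kt, no

V₁: ΔP = 31, V ≈ 5.98 × 31^0.66 ≈ 57.68 kt.
V₂: ΔP = 36, V ≈ 5.98 × 36^0.66 ≈ 63.66 kt.
ΔV over 6 h = 5.98 kt → 24 h equivalent = 5.98 × 24/6 ≈ 23.92 kt.
24 kt < 30 kt ⇒ not rapid intensification.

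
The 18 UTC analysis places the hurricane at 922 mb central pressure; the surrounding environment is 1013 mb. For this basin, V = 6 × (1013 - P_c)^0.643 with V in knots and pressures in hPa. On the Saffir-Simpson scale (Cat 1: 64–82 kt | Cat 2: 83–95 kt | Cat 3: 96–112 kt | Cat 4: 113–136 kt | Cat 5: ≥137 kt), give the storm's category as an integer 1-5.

ΔP = 1013 − 922 = 91 mb.
V ≈ 6 × 91^0.643 = 6 × 18.18 ≈ 109 kt.
109 kt falls in the Category 3 band.

3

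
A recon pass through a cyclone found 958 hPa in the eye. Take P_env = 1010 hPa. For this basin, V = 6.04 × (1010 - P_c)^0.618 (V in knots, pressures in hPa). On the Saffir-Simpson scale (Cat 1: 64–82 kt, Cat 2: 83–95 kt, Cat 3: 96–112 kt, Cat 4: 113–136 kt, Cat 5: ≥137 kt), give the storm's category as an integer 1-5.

ΔP = 1010 − 958 = 52 hPa.
V ≈ 6.04 × 52^0.618 = 6.04 × 11.49 ≈ 69 kt.
69 kt falls in the Category 1 band.

1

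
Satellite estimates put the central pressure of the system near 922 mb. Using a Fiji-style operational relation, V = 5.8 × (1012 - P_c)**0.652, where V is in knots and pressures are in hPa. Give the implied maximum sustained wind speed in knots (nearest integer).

109 kt

ΔP = 1012 − 922 = 90 mb.
90^0.652 ≈ 18.800.
V ≈ 5.8 × 18.800 ≈ 109.0 kt.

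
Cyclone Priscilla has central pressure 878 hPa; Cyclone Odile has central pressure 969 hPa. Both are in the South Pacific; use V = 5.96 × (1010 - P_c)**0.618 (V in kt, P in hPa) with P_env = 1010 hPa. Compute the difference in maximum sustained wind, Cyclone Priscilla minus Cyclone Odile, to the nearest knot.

63 kt

Cyclone Priscilla: ΔP = 132; V ≈ 5.96 × 132^0.618 ≈ 121.83 kt.
Cyclone Odile: ΔP = 41; V ≈ 5.96 × 41^0.618 ≈ 59.15 kt.
Difference ≈ 121.83 − 59.15 = 62.68 → 63 kt.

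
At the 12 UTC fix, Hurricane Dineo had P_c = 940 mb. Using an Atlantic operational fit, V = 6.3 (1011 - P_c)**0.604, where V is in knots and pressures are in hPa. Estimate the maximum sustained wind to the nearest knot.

83 kt

ΔP = 1011 − 940 = 71 mb.
71^0.604 ≈ 13.127.
V ≈ 6.3 × 13.127 ≈ 82.7 kt.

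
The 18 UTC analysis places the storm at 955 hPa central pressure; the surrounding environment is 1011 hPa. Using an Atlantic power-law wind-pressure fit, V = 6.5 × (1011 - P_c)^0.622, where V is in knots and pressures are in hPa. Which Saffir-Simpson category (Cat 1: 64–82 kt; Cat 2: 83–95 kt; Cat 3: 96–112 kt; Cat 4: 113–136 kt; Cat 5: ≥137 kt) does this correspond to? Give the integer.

ΔP = 1011 − 955 = 56 hPa.
V ≈ 6.5 × 56^0.622 = 6.5 × 12.23 ≈ 79 kt.
79 kt falls in the Category 1 band.

1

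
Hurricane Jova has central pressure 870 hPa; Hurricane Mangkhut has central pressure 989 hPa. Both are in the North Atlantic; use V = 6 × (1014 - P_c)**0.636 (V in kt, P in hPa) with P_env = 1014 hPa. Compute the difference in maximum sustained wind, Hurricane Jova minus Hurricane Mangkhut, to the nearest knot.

Hurricane Jova: ΔP = 144; V ≈ 6 × 144^0.636 ≈ 141.54 kt.
Hurricane Mangkhut: ΔP = 25; V ≈ 6 × 25^0.636 ≈ 46.48 kt.
Difference ≈ 141.54 − 46.48 = 95.06 → 95 kt.

95 kt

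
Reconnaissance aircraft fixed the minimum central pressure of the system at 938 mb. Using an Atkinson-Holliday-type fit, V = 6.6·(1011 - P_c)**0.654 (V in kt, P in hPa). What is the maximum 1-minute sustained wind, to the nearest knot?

109 kt

ΔP = 1011 − 938 = 73 mb.
73^0.654 ≈ 16.543.
V ≈ 6.6 × 16.543 ≈ 109.2 kt.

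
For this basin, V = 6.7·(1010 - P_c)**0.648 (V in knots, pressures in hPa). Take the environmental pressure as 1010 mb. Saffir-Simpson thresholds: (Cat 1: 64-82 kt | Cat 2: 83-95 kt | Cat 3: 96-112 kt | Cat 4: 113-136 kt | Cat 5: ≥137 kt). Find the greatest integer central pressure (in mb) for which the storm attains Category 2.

961 mb

Category 2 begins at V = 83 kt.
Required ΔP = (83/6.7)^(1/0.648) = 12.388^1.543 ≈ 48.61 mb.
P_c ≤ 1010 − 48.61 = 961.39, so the highest integer P_c is 961 mb.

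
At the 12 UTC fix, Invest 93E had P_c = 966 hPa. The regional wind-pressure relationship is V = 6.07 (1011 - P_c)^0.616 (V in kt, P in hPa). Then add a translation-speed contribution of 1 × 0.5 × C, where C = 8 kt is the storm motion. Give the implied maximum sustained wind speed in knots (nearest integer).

ΔP = 1011 − 966 = 45 hPa.
45^0.616 ≈ 10.432.
V ≈ 6.07 × 10.432 ≈ 63.3 kt.
Translation term: 1 × 0.5 × 8 = 4 kt.
Corrected V ≈ 67.3 kt → 67 kt.

67 kt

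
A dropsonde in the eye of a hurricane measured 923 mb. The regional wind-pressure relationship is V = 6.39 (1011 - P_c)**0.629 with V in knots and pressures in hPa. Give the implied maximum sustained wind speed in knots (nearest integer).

107 kt

ΔP = 1011 − 923 = 88 mb.
88^0.629 ≈ 16.714.
V ≈ 6.39 × 16.714 ≈ 106.8 kt.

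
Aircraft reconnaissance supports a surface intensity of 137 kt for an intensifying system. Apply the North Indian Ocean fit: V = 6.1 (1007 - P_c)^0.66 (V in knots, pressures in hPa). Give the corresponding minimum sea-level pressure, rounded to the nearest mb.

ΔP = (V / 6.1)^(1/0.66) = (137/6.1)^1.515.
137/6.1 = 22.459; 22.459^1.515 ≈ 111.57 mb.
P_c = 1007 − 111.57 = 895.43 ≈ 895 mb.

895 mb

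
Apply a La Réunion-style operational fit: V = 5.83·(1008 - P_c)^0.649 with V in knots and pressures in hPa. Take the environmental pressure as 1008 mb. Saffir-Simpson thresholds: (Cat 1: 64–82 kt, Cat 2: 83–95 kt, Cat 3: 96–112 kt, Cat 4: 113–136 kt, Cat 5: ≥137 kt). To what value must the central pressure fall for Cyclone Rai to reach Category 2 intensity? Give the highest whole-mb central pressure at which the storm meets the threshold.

Category 2 begins at V = 83 kt.
Required ΔP = (83/5.83)^(1/0.649) = 14.237^1.541 ≈ 59.87 mb.
P_c ≤ 1008 − 59.87 = 948.13, so the highest integer P_c is 948 mb.

948 mb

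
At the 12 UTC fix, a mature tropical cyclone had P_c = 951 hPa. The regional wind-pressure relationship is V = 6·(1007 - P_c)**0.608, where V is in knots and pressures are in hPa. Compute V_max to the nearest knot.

ΔP = 1007 − 951 = 56 hPa.
56^0.608 ≈ 11.558.
V ≈ 6 × 11.558 ≈ 69.4 kt.

69 kt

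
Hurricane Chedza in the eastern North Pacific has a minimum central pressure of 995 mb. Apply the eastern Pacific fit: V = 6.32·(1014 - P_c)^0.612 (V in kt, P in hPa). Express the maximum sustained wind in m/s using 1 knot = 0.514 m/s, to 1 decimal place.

ΔP = 1014 − 995 = 19 mb.
V ≈ 6.32 × 19^0.612 = 6.32 × 6.062 ≈ 38.310 kt.
38.310 × 0.514 ≈ 19.69 m/s → 19.7 m/s.

19.7 m/s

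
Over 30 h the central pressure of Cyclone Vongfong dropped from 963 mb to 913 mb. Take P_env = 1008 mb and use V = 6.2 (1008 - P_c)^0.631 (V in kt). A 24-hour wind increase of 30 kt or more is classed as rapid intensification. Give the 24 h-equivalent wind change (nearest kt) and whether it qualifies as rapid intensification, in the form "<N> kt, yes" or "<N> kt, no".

V₁: ΔP = 45, V ≈ 6.2 × 45^0.631 ≈ 68.48 kt.
V₂: ΔP = 95, V ≈ 6.2 × 95^0.631 ≈ 109.73 kt.
ΔV over 30 h = 41.25 kt → 24 h equivalent = 41.25 × 24/30 ≈ 33.00 kt.
33 kt ≥ 30 kt ⇒ rapid intensification.

33 kt, yes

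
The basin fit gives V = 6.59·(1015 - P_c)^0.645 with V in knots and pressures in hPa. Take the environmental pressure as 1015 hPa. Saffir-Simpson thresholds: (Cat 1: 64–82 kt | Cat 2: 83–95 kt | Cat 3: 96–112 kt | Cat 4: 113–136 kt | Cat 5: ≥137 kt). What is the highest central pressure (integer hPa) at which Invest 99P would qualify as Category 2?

964 hPa

Category 2 begins at V = 83 kt.
Required ΔP = (83/6.59)^(1/0.645) = 12.595^1.550 ≈ 50.78 hPa.
P_c ≤ 1015 − 50.78 = 964.22, so the highest integer P_c is 964 hPa.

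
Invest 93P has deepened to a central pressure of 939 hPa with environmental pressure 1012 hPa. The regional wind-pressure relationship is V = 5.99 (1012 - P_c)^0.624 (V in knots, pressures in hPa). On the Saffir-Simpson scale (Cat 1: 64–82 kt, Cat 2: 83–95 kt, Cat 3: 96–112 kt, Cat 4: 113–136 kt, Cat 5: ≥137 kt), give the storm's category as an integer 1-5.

2

ΔP = 1012 − 939 = 73 hPa.
V ≈ 5.99 × 73^0.624 = 5.99 × 14.54 ≈ 87 kt.
87 kt falls in the Category 2 band.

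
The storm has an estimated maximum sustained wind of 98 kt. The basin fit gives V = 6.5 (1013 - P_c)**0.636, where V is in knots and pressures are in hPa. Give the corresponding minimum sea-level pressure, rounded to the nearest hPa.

942 hPa

ΔP = (V / 6.5)^(1/0.636) = (98/6.5)^1.572.
98/6.5 = 15.077; 15.077^1.572 ≈ 71.23 hPa.
P_c = 1013 − 71.23 = 941.77 ≈ 942 hPa.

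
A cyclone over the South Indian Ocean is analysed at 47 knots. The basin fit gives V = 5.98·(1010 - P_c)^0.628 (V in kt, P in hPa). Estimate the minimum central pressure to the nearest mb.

ΔP = (V / 5.98)^(1/0.628) = (47/5.98)^1.592.
47/5.98 = 7.860; 7.860^1.592 ≈ 26.66 mb.
P_c = 1010 − 26.66 = 983.34 ≈ 983 mb.

983 mb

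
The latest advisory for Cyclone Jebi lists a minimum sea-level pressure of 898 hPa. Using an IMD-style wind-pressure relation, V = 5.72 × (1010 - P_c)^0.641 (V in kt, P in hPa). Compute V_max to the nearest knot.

118 kt

ΔP = 1010 − 898 = 112 hPa.
112^0.641 ≈ 20.585.
V ≈ 5.72 × 20.585 ≈ 117.7 kt.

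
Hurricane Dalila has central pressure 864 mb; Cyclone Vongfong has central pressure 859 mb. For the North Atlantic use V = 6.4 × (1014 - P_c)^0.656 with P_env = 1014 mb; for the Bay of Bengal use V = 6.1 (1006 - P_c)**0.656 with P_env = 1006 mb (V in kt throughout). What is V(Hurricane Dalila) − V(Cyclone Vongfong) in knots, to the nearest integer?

Hurricane Dalila: ΔP = 150; V ≈ 6.4 × 150^0.656 ≈ 171.28 kt.
Cyclone Vongfong: ΔP = 147; V ≈ 6.1 × 147^0.656 ≈ 161.10 kt.
Difference ≈ 171.28 − 161.10 = 10.18 → 10 kt.

10 kt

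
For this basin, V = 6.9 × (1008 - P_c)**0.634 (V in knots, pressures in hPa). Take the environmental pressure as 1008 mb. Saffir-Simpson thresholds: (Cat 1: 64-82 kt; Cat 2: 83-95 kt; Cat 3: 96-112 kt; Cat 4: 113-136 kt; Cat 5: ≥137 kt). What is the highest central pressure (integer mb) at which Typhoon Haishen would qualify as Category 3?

Category 3 begins at V = 96 kt.
Required ΔP = (96/6.9)^(1/0.634) = 13.913^1.577 ≈ 63.61 mb.
P_c ≤ 1008 − 63.61 = 944.39, so the highest integer P_c is 944 mb.

944 mb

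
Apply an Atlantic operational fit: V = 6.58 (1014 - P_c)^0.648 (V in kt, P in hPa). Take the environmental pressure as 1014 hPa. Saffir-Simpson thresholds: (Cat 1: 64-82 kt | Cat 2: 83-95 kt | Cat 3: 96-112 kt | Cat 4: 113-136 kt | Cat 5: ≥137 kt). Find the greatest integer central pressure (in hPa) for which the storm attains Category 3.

Category 3 begins at V = 96 kt.
Required ΔP = (96/6.58)^(1/0.648) = 14.590^1.543 ≈ 62.57 hPa.
P_c ≤ 1014 − 62.57 = 951.43, so the highest integer P_c is 951 hPa.

951 hPa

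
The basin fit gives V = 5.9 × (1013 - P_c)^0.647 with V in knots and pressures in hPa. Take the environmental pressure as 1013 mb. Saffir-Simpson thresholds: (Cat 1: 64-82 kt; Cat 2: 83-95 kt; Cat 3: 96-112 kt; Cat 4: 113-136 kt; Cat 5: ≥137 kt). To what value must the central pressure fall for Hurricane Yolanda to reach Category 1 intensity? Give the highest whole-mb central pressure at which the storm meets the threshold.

Category 1 begins at V = 64 kt.
Required ΔP = (64/5.9)^(1/0.647) = 10.847^1.546 ≈ 39.83 mb.
P_c ≤ 1013 − 39.83 = 973.17, so the highest integer P_c is 973 mb.

973 mb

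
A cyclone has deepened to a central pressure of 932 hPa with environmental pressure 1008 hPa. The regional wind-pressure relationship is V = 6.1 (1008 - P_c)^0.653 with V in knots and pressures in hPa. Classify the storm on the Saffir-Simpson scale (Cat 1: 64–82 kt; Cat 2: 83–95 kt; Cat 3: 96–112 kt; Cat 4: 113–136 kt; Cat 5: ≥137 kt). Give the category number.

3

ΔP = 1008 − 932 = 76 hPa.
V ≈ 6.1 × 76^0.653 = 6.1 × 16.91 ≈ 103 kt.
103 kt falls in the Category 3 band.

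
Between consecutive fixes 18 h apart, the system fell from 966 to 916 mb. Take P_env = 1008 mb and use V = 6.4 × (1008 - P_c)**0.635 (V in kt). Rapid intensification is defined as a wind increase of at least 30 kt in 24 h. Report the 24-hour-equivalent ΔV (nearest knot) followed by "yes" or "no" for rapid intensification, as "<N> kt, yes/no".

V₁: ΔP = 42, V ≈ 6.4 × 42^0.635 ≈ 68.70 kt.
V₂: ΔP = 92, V ≈ 6.4 × 92^0.635 ≈ 113.03 kt.
ΔV over 18 h = 44.33 kt → 24 h equivalent = 44.33 × 24/18 ≈ 59.11 kt.
59 kt ≥ 30 kt ⇒ rapid intensification.

59 kt, yes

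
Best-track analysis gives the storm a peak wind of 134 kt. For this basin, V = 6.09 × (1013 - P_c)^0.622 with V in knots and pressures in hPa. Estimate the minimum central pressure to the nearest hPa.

ΔP = (V / 6.09)^(1/0.622) = (134/6.09)^1.608.
134/6.09 = 22.003; 22.003^1.608 ≈ 143.99 hPa.
P_c = 1013 − 143.99 = 869.01 ≈ 869 hPa.

869 hPa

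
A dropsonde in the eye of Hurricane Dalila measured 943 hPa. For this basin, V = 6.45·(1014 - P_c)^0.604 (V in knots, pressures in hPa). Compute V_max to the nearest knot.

85 kt

ΔP = 1014 − 943 = 71 hPa.
71^0.604 ≈ 13.127.
V ≈ 6.45 × 13.127 ≈ 84.7 kt.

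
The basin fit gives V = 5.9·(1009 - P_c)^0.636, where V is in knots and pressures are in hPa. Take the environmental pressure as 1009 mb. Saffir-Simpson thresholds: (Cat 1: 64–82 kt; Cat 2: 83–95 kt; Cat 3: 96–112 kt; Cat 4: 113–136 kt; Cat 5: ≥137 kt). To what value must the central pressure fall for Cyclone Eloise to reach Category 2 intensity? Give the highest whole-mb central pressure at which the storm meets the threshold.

Category 2 begins at V = 83 kt.
Required ΔP = (83/5.9)^(1/0.636) = 14.068^1.572 ≈ 63.88 mb.
P_c ≤ 1009 − 63.88 = 945.12, so the highest integer P_c is 945 mb.

945 mb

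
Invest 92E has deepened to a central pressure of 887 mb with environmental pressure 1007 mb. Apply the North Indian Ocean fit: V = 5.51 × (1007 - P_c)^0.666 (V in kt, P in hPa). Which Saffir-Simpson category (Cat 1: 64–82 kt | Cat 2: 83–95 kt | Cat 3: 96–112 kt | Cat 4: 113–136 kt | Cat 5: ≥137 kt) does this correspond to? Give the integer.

4

ΔP = 1007 − 887 = 120 mb.
V ≈ 5.51 × 120^0.666 = 5.51 × 24.25 ≈ 134 kt.
134 kt falls in the Category 4 band.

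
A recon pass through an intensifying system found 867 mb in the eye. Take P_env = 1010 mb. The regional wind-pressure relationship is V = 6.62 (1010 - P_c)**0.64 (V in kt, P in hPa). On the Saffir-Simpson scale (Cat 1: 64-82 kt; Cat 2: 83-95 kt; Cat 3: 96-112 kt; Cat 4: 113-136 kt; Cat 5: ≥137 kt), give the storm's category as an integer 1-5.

ΔP = 1010 − 867 = 143 mb.
V ≈ 6.62 × 143^0.64 = 6.62 × 23.96 ≈ 159 kt.
159 kt falls in the Category 5 band.

5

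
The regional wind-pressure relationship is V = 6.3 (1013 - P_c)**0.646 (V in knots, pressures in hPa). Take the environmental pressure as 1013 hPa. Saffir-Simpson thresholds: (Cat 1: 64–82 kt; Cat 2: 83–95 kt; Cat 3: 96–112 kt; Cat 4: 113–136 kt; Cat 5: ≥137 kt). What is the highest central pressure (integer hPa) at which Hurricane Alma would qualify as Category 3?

Category 3 begins at V = 96 kt.
Required ΔP = (96/6.3)^(1/0.646) = 15.238^1.548 ≈ 67.79 hPa.
P_c ≤ 1013 − 67.79 = 945.21, so the highest integer P_c is 945 hPa.

945 hPa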